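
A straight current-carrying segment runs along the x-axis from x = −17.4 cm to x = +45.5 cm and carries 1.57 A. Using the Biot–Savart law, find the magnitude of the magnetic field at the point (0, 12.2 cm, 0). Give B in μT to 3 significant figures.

For a finite straight segment, B = (μ₀I/4πd)(sinθ₁ + sinθ₂), where θ₁, θ₂ are the angles from the perpendicular to each end.
The perpendicular distance is d = 0.122 m; the end-offsets along the wire are a = 0.174 m and b = 0.455 m.
sinθ₁ = 0.174/√(0.174²+0.122²) = 0.8188; sinθ₂ = 0.455/√(0.455²+0.122²) = 0.9659.
B = (4π×10⁻⁷ × 1.57) / (4π × 0.122) × (0.8188 + 0.9659) = 2.30×10⁻⁶ T.

B ≈ 2.30 μT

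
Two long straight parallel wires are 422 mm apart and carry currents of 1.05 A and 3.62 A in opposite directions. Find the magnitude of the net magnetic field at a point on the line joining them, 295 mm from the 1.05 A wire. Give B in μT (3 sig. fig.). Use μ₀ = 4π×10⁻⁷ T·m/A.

Each long wire gives B = μ₀I/(2πd). Distances are d₁ = 0.295 m and d₂ = 0.127 m.
B₁ = 7.12×10⁻⁷ T, B₂ = 5.70×10⁻⁶ T.
Between antiparallel currents both contributions point the same way, so they add. B = B₁ + B₂ = 7.12×10⁻⁷ + 5.70×10⁻⁶ = 6.41×10⁻⁶ T.

B ≈ 6.41 μT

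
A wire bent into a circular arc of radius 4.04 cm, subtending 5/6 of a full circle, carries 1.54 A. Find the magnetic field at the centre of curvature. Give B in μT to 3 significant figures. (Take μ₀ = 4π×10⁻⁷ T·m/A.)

The Biot–Savart field of a circular arc at its centre is B = μ₀Iφ/(4πR), with φ = 5.236 rad.
B = (4π×10⁻⁷ × 1.54 × 5.236) / (4π × 0.0404) = 2.00×10⁻⁵ T.

B ≈ 20.0 μT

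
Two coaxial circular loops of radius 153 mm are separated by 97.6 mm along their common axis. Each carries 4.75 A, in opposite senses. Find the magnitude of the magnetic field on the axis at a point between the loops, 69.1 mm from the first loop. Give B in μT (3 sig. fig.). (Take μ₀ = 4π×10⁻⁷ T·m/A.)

B ≈ 3.77 μT

Each loop contributes B = μ₀IR²/[2(R²+z²)^(3/2)] on the axis, with z measured from that loop.
Loop 1 (z = 0.0691 m): B₁ = 1.48×10⁻⁵ T. Loop 2 (z = 0.0285 m): B₂ = 1.85×10⁻⁵ T.
The fields oppose: B = |B₁ − B₂| = 3.77×10⁻⁶ T.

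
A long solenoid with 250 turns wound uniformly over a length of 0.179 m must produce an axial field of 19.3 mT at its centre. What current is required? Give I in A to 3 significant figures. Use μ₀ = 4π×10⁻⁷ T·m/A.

I ≈ 11.0 A

Inside a long solenoid B = μ₀nI with n = 1397 m⁻¹, so I = B/(μ₀n).
I = 1.93×10⁻² / (4π×10⁻⁷ × 1397) = 11.0 A.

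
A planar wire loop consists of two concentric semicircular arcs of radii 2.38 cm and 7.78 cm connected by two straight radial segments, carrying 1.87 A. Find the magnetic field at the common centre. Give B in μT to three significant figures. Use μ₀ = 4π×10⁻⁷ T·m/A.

B ≈ 17.1 μT

The radial connectors point toward the centre, so dl × r̂ = 0 and they contribute nothing.
Each semicircle gives μ₀I/(4R): inner arc 2.47×10⁻⁵ T, outer arc 7.55×10⁻⁶ T.
The two arcs carry current in opposite angular senses, so their fields oppose: B = |2.47×10⁻⁵ − 7.55×10⁻⁶| = 1.71×10⁻⁵ T.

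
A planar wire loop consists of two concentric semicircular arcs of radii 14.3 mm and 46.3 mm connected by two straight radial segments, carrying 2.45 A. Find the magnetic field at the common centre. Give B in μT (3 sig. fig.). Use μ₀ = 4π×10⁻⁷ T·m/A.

B ≈ 37.2 μT

The radial connectors point toward the centre, so dl × r̂ = 0 and they contribute nothing.
Each semicircle gives μ₀I/(4R): inner arc 5.38×10⁻⁵ T, outer arc 1.66×10⁻⁵ T.
The two arcs carry current in opposite angular senses, so their fields oppose: B = |5.38×10⁻⁵ − 1.66×10⁻⁵| = 3.72×10⁻⁵ T.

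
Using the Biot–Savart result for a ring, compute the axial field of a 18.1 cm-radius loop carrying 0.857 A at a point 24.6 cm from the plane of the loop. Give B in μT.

On the axis of a circular loop, B = μ₀IR² / [2(R²+z²)^(3/2)].
R² + z² = (0.181)² + (0.246)² = 0.09328 m², and (R²+z²)^(3/2) = 2.85×10⁻² m³.
B = (4π×10⁻⁷ × 0.857 × 0.03276) / (2 × 2.85×10⁻²) = 6.19×10⁻⁷ T.

B ≈ 0.619 μT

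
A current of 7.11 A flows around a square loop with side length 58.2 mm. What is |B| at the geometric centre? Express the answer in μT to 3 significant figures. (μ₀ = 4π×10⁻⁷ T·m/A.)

B ≈ 138 μT

Each side is a finite straight segment at perpendicular distance d = a/(2 tan(π/4)) = 0.0291 m from the centre, with end-angles ±π/4.
One side contributes B₁ = (μ₀I/4πd)·2 sin(π/4) = 3.46×10⁻⁵ T.
All 4 sides add in the same direction: B = 4 × 3.46×10⁻⁵ = 1.38×10⁻⁴ T.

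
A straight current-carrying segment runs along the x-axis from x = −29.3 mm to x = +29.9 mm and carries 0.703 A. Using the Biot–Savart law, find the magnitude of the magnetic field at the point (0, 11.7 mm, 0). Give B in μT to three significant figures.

B ≈ 11.2 μT

For a finite straight segment, B = (μ₀I/4πd)(sinθ₁ + sinθ₂), where θ₁, θ₂ are the angles from the perpendicular to each end.
The perpendicular distance is d = 0.0117 m; the end-offsets along the wire are a = 0.0293 m and b = 0.0299 m.
sinθ₁ = 0.0293/√(0.0293²+0.0117²) = 0.9287; sinθ₂ = 0.0299/√(0.0299²+0.0117²) = 0.9312.
B = (4π×10⁻⁷ × 0.703) / (4π × 0.0117) × (0.9287 + 0.9312) = 1.12×10⁻⁵ T.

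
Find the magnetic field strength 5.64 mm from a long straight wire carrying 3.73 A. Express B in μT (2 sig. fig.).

B ≈ 130 μT

For an infinitely long straight wire, B = μ₀I/(2πd).
B = (4π×10⁻⁷ × 3.73) / (2π × 0.00564) = 1.32×10⁻⁴ T.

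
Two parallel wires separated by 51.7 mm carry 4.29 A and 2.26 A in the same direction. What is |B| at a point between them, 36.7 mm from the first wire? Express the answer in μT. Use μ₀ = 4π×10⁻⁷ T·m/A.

Each long wire gives B = μ₀I/(2πd). Distances are d₁ = 0.0367 m and d₂ = 0.015 m.
B₁ = 2.34×10⁻⁵ T, B₂ = 3.01×10⁻⁵ T.
Between parallel currents the two contributions point in opposite directions, so they subtract. B = |B₁ − B₂| = |2.34×10⁻⁵ − 3.01×10⁻⁵| = 6.75×10⁻⁶ T.

B ≈ 6.75 μT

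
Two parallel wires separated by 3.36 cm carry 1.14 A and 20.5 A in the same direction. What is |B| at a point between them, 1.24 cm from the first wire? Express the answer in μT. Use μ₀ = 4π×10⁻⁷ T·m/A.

B ≈ 175 μT

Each long wire gives B = μ₀I/(2πd). Distances are d₁ = 0.0124 m and d₂ = 0.0212 m.
B₁ = 1.84×10⁻⁵ T, B₂ = 1.93×10⁻⁴ T.
Between parallel currents the two contributions point in opposite directions, so they subtract. B = |B₁ − B₂| = |1.84×10⁻⁵ − 1.93×10⁻⁴| = 1.75×10⁻⁴ T.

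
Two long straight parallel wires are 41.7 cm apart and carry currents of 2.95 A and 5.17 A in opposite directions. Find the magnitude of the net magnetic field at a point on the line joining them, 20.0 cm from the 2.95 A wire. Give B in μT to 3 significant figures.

Each long wire gives B = μ₀I/(2πd). Distances are d₁ = 0.2 m and d₂ = 0.217 m.
B₁ = 2.95×10⁻⁶ T, B₂ = 4.76×10⁻⁶ T.
Between antiparallel currents both contributions point the same way, so they add. B = B₁ + B₂ = 2.95×10⁻⁶ + 4.76×10⁻⁶ = 7.71×10⁻⁶ T.

B ≈ 7.71 μT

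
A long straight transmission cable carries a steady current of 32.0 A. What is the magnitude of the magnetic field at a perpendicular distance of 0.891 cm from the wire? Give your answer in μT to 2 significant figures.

B ≈ 720 μT

For an infinitely long straight wire, B = μ₀I/(2πd).
B = (4π×10⁻⁷ × 32.0) / (2π × 0.00891) = 7.18×10⁻⁴ T.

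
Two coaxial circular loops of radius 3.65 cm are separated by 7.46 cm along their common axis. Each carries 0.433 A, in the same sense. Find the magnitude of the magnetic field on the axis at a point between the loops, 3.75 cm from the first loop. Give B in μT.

B ≈ 5.10 μT

Each loop contributes B = μ₀IR²/[2(R²+z²)^(3/2)] on the axis, with z measured from that loop.
Loop 1 (z = 0.0375 m): B₁ = 2.53×10⁻⁶ T. Loop 2 (z = 0.0371 m): B₂ = 2.57×10⁻⁶ T.
The fields add: B = B₁ + B₂ = 5.10×10⁻⁶ T.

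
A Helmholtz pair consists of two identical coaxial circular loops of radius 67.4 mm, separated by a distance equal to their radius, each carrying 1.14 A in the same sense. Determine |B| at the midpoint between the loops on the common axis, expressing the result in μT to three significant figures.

B ≈ 15.2 μT

Each loop contributes B = μ₀IR²/[2(R²+z²)^(3/2)] on the axis, with z measured from that loop.
Loop 1 (z = 0.0337 m): B₁ = 7.60×10⁻⁶ T. Loop 2 (z = 0.0337 m): B₂ = 7.60×10⁻⁶ T.
The fields add: B = B₁ + B₂ = 1.52×10⁻⁵ T.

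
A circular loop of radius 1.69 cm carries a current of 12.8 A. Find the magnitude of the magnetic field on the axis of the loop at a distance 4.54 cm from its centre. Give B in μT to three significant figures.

On the axis of a circular loop, B = μ₀IR² / [2(R²+z²)^(3/2)].
R² + z² = (0.0169)² + (0.0454)² = 0.002347 m², and (R²+z²)^(3/2) = 1.14×10⁻⁴ m³.
B = (4π×10⁻⁷ × 12.8 × 0.0002856) / (2 × 1.14×10⁻⁴) = 2.02×10⁻⁵ T.

B ≈ 20.2 μT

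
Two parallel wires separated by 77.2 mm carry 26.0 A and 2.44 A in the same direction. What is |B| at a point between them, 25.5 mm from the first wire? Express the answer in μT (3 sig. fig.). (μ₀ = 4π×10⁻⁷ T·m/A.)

Each long wire gives B = μ₀I/(2πd). Distances are d₁ = 0.0255 m and d₂ = 0.0517 m.
B₁ = 2.04×10⁻⁴ T, B₂ = 9.44×10⁻⁶ T.
Between parallel currents the two contributions point in opposite directions, so they subtract. B = |B₁ − B₂| = |2.04×10⁻⁴ − 9.44×10⁻⁶| = 1.94×10⁻⁴ T.

B ≈ 194 μT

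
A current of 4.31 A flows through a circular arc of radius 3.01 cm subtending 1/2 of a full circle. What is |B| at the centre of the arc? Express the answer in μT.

The Biot–Savart field of a circular arc at its centre is B = μ₀Iφ/(4πR), with φ = 3.142 rad.
B = (4π×10⁻⁷ × 4.31 × 3.142) / (4π × 0.0301) = 4.50×10⁻⁵ T.

B ≈ 45.0 μT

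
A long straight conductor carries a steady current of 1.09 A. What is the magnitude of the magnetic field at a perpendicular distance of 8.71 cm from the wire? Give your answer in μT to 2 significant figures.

For an infinitely long straight wire, B = μ₀I/(2πd).
B = (4π×10⁻⁷ × 1.09) / (2π × 0.0871) = 2.50×10⁻⁶ T.

B ≈ 2.5 μT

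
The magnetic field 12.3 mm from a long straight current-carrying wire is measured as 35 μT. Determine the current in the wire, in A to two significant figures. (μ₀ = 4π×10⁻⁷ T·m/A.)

I ≈ 2.2 A

For a long straight wire B = μ₀I/(2πd), so I = 2πdB/μ₀.
I = 2π × 0.0123 × 3.50×10⁻⁵ / (4π×10⁻⁷) = 2.15 A.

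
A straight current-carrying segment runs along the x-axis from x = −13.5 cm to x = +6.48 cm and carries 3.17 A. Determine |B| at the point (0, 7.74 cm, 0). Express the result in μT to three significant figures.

B ≈ 6.18 μT

For a finite straight segment, B = (μ₀I/4πd)(sinθ₁ + sinθ₂), where θ₁, θ₂ are the angles from the perpendicular to each end.
The perpendicular distance is d = 0.0774 m; the end-offsets along the wire are a = 0.135 m and b = 0.0648 m.
sinθ₁ = 0.135/√(0.135²+0.0774²) = 0.8675; sinθ₂ = 0.0648/√(0.0648²+0.0774²) = 0.6419.
B = (4π×10⁻⁷ × 3.17) / (4π × 0.0774) × (0.8675 + 0.6419) = 6.18×10⁻⁶ T.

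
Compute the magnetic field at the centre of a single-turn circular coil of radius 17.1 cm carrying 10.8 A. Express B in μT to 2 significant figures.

At the centre of a circular loop the Biot–Savart law gives B = μ₀I/(2R).
B = (4π×10⁻⁷ × 10.8) / (2 × 0.171) = 3.97×10⁻⁵ T.

B ≈ 40 μT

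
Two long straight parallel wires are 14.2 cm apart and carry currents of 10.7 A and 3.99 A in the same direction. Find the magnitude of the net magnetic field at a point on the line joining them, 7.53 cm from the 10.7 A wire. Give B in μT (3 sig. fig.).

Each long wire gives B = μ₀I/(2πd). Distances are d₁ = 0.0753 m and d₂ = 0.0667 m.
B₁ = 2.84×10⁻⁵ T, B₂ = 1.20×10⁻⁵ T.
Between parallel currents the two contributions point in opposite directions, so they subtract. B = |B₁ − B₂| = |2.84×10⁻⁵ − 1.20×10⁻⁵| = 1.65×10⁻⁵ T.

B ≈ 16.5 μT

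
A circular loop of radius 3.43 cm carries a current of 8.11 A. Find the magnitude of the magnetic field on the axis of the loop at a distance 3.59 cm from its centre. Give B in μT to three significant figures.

B ≈ 49.0 μT

On the axis of a circular loop, B = μ₀IR² / [2(R²+z²)^(3/2)].
R² + z² = (0.0343)² + (0.0359)² = 0.002465 m², and (R²+z²)^(3/2) = 1.22×10⁻⁴ m³.
B = (4π×10⁻⁷ × 8.11 × 0.001176) / (2 × 1.22×10⁻⁴) = 4.90×10⁻⁵ T.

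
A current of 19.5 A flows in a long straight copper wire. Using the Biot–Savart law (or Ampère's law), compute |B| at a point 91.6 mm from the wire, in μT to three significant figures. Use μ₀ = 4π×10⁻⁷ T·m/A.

For an infinitely long straight wire, B = μ₀I/(2πd).
B = (4π×10⁻⁷ × 19.5) / (2π × 0.0916) = 4.26×10⁻⁵ T.

B ≈ 42.6 μT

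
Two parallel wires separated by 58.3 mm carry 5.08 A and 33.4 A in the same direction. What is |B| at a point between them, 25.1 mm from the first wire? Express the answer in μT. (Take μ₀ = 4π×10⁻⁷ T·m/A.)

Each long wire gives B = μ₀I/(2πd). Distances are d₁ = 0.0251 m and d₂ = 0.0332 m.
B₁ = 4.05×10⁻⁵ T, B₂ = 2.01×10⁻⁴ T.
Between parallel currents the two contributions point in opposite directions, so they subtract. B = |B₁ − B₂| = |4.05×10⁻⁵ − 2.01×10⁻⁴| = 1.61×10⁻⁴ T.

B ≈ 161 μT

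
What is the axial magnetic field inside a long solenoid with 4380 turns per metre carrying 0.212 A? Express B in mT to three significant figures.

Inside a long solenoid, B = μ₀nI with n = 4380 turns/m.
B = 4π×10⁻⁷ × 4380 × 0.212 = 1.17×10⁻³ T.

B ≈ 1.17 mT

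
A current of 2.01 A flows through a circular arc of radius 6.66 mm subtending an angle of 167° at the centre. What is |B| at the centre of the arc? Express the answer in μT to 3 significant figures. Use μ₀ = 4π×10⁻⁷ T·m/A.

The Biot–Savart field of a circular arc at its centre is B = μ₀Iφ/(4πR), with φ = 2.915 rad.
B = (4π×10⁻⁷ × 2.01 × 2.915) / (4π × 0.00666) = 8.80×10⁻⁵ T.

B ≈ 88.0 μT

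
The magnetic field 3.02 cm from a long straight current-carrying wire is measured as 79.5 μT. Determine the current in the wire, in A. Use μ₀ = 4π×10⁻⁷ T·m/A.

I ≈ 12.0 A

For a long straight wire B = μ₀I/(2πd), so I = 2πdB/μ₀.
I = 2π × 0.0302 × 7.95×10⁻⁵ / (4π×10⁻⁷) = 12.0 A.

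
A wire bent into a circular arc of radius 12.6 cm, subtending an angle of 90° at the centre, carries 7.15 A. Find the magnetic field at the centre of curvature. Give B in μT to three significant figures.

The Biot–Savart field of a circular arc at its centre is B = μ₀Iφ/(4πR), with φ = 1.571 rad.
B = (4π×10⁻⁷ × 7.15 × 1.571) / (4π × 0.126) = 8.91×10⁻⁶ T.

B ≈ 8.91 μT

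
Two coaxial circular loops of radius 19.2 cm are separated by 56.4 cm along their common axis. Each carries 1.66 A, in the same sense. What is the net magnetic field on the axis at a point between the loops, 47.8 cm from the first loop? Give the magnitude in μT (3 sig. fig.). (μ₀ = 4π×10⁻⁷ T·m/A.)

B ≈ 4.41 μT

Each loop contributes B = μ₀IR²/[2(R²+z²)^(3/2)] on the axis, with z measured from that loop.
Loop 1 (z = 0.478 m): B₁ = 2.81×10⁻⁷ T. Loop 2 (z = 0.086 m): B₂ = 4.13×10⁻⁶ T.
The fields add: B = B₁ + B₂ = 4.41×10⁻⁶ T.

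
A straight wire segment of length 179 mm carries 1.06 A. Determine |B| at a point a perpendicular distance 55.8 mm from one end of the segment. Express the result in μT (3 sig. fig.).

For a finite straight segment, B = (μ₀I/4πd)(sinθ₁ + sinθ₂), where θ₁, θ₂ are the angles from the perpendicular to each end.
The perpendicular foot is at one end, so the two end-offsets along the wire are 0 and L = 0.179 m.
sinθ₁ = 0/√(0²+0.0558²) = 0.0000; sinθ₂ = 0.179/√(0.179²+0.0558²) = 0.9547.
B = (4π×10⁻⁷ × 1.06) / (4π × 0.0558) × (0.0000 + 0.9547) = 1.81×10⁻⁶ T.

B ≈ 1.81 μT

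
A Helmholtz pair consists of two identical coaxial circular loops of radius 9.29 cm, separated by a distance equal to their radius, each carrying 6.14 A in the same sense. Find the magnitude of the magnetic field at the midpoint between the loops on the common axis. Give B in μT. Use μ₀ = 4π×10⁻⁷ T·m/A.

B ≈ 59.4 μT

Each loop contributes B = μ₀IR²/[2(R²+z²)^(3/2)] on the axis, with z measured from that loop.
Loop 1 (z = 0.04645 m): B₁ = 2.97×10⁻⁵ T. Loop 2 (z = 0.04645 m): B₂ = 2.97×10⁻⁵ T.
The fields add: B = B₁ + B₂ = 5.94×10⁻⁵ T.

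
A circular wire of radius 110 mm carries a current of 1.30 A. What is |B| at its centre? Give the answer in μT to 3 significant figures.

At the centre of a circular loop the Biot–Savart law gives B = μ₀I/(2R).
B = (4π×10⁻⁷ × 1.30) / (2 × 0.11) = 7.43×10⁻⁶ T.

B ≈ 7.43 μT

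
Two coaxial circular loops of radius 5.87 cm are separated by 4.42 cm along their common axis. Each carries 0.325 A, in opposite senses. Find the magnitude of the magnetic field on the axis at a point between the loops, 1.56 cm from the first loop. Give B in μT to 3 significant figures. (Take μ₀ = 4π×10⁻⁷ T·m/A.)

B ≈ 0.613 μT

Each loop contributes B = μ₀IR²/[2(R²+z²)^(3/2)] on the axis, with z measured from that loop.
Loop 1 (z = 0.0156 m): B₁ = 3.14×10⁻⁶ T. Loop 2 (z = 0.0286 m): B₂ = 2.53×10⁻⁶ T.
The fields oppose: B = |B₁ − B₂| = 6.13×10⁻⁷ T.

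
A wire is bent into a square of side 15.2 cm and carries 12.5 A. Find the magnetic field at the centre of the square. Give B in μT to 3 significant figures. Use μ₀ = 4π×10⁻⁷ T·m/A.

B ≈ 93.0 μT

Each side is a finite straight segment at perpendicular distance d = a/(2 tan(π/4)) = 0.076 m from the centre, with end-angles ±π/4.
One side contributes B₁ = (μ₀I/4πd)·2 sin(π/4) = 2.33×10⁻⁵ T.
All 4 sides add in the same direction: B = 4 × 2.33×10⁻⁵ = 9.30×10⁻⁵ T.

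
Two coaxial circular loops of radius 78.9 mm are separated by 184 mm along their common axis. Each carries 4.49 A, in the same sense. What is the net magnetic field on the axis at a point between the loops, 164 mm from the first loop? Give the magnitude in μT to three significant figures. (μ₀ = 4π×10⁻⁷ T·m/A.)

B ≈ 35.5 μT

Each loop contributes B = μ₀IR²/[2(R²+z²)^(3/2)] on the axis, with z measured from that loop.
Loop 1 (z = 0.164 m): B₁ = 2.91×10⁻⁶ T. Loop 2 (z = 0.02 m): B₂ = 3.26×10⁻⁵ T.
The fields add: B = B₁ + B₂ = 3.55×10⁻⁵ T.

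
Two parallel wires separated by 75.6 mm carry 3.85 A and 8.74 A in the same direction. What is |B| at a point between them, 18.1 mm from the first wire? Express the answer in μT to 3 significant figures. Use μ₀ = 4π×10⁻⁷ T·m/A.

B ≈ 12.1 μT

Each long wire gives B = μ₀I/(2πd). Distances are d₁ = 0.0181 m and d₂ = 0.0575 m.
B₁ = 4.25×10⁻⁵ T, B₂ = 3.04×10⁻⁵ T.
Between parallel currents the two contributions point in opposite directions, so they subtract. B = |B₁ − B₂| = |4.25×10⁻⁵ − 3.04×10⁻⁵| = 1.21×10⁻⁵ T.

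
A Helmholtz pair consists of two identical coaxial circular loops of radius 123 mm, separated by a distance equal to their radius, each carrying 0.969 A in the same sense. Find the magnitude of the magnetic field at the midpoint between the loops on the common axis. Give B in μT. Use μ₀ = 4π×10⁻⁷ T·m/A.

B ≈ 7.08 μT

Each loop contributes B = μ₀IR²/[2(R²+z²)^(3/2)] on the axis, with z measured from that loop.
Loop 1 (z = 0.0615 m): B₁ = 3.54×10⁻⁶ T. Loop 2 (z = 0.0615 m): B₂ = 3.54×10⁻⁶ T.
The fields add: B = B₁ + B₂ = 7.08×10⁻⁶ T.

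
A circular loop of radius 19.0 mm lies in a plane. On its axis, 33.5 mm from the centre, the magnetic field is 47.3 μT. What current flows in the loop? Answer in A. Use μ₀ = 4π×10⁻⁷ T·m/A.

On the axis of a loop, B = μ₀IR²/[2(R²+z²)^(3/2)], so I = 2B(R²+z²)^(3/2)/(μ₀R²).
R² + z² = 0.000361 + 0.001122 = 0.001483 m²; raised to 3/2 gives 5.71×10⁻⁵ m³.
I = 2 × 4.73×10⁻⁵ × 5.71×10⁻⁵ / (1.26×10⁻⁶ × 0.000361) = 11.9 A.

I ≈ 11.9 A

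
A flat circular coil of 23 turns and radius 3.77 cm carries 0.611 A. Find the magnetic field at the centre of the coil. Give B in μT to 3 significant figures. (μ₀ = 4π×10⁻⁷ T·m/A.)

For an N-turn flat coil, B = Nμ₀I/(2R) with R = 0.0377 m.
B = 23 × 1.02×10⁻⁵ T = 2.34×10⁻⁴ T.

B ≈ 234 μT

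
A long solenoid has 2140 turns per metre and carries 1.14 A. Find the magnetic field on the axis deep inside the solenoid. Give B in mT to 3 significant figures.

B ≈ 3.07 mT

Inside a long solenoid, B = μ₀nI with n = 2140 turns/m.
B = 4π×10⁻⁷ × 2140 × 1.14 = 3.07×10⁻³ T.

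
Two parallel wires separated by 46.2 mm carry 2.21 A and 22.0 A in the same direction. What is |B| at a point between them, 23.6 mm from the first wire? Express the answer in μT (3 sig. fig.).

B ≈ 176 μT

Each long wire gives B = μ₀I/(2πd). Distances are d₁ = 0.0236 m and d₂ = 0.0226 m.
B₁ = 1.87×10⁻⁵ T, B₂ = 1.95×10⁻⁴ T.
Between parallel currents the two contributions point in opposite directions, so they subtract. B = |B₁ − B₂| = |1.87×10⁻⁵ − 1.95×10⁻⁴| = 1.76×10⁻⁴ T.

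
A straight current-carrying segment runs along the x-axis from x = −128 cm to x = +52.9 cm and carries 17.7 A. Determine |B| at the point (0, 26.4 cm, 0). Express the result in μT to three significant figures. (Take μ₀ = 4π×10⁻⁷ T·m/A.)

B ≈ 12.6 μT

For a finite straight segment, B = (μ₀I/4πd)(sinθ₁ + sinθ₂), where θ₁, θ₂ are the angles from the perpendicular to each end.
The perpendicular distance is d = 0.264 m; the end-offsets along the wire are a = 1.28 m and b = 0.529 m.
sinθ₁ = 1.28/√(1.28²+0.264²) = 0.9794; sinθ₂ = 0.529/√(0.529²+0.264²) = 0.8948.
B = (4π×10⁻⁷ × 17.7) / (4π × 0.264) × (0.9794 + 0.8948) = 1.26×10⁻⁵ T.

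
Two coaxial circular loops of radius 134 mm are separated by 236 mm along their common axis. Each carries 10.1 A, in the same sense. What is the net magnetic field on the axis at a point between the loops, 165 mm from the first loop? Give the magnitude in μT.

B ≈ 44.5 μT

Each loop contributes B = μ₀IR²/[2(R²+z²)^(3/2)] on the axis, with z measured from that loop.
Loop 1 (z = 0.165 m): B₁ = 1.19×10⁻⁵ T. Loop 2 (z = 0.071 m): B₂ = 3.27×10⁻⁵ T.
The fields add: B = B₁ + B₂ = 4.45×10⁻⁵ T.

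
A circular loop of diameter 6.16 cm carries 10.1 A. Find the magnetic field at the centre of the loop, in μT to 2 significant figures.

At the centre of a circular loop the Biot–Savart law gives B = μ₀I/(2R) (so R = 0.0308 m).
B = (4π×10⁻⁷ × 10.1) / (2 × 0.0308) = 2.06×10⁻⁴ T.

B ≈ 210 μT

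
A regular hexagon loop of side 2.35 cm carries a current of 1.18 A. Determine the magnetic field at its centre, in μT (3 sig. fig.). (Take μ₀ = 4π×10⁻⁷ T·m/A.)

Each side is a finite straight segment at perpendicular distance d = a/(2 tan(π/6)) = 0.02035 m from the centre, with end-angles ±π/6.
One side contributes B₁ = (μ₀I/4πd)·2 sin(π/6) = 5.80×10⁻⁶ T.
All 6 sides add in the same direction: B = 6 × 5.80×10⁻⁶ = 3.48×10⁻⁵ T.

B ≈ 34.8 μT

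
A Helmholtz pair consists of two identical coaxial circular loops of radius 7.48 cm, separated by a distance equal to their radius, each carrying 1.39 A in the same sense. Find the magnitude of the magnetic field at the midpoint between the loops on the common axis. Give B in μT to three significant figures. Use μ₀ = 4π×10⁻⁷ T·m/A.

Each loop contributes B = μ₀IR²/[2(R²+z²)^(3/2)] on the axis, with z measured from that loop.
Loop 1 (z = 0.0374 m): B₁ = 8.35×10⁻⁶ T. Loop 2 (z = 0.0374 m): B₂ = 8.35×10⁻⁶ T.
The fields add: B = B₁ + B₂ = 1.67×10⁻⁵ T.

B ≈ 16.7 μT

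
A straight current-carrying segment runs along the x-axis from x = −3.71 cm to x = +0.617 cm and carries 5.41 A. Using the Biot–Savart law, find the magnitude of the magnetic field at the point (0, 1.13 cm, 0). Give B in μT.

For a finite straight segment, B = (μ₀I/4πd)(sinθ₁ + sinθ₂), where θ₁, θ₂ are the angles from the perpendicular to each end.
The perpendicular distance is d = 0.0113 m; the end-offsets along the wire are a = 0.0371 m and b = 0.00617 m.
sinθ₁ = 0.0371/√(0.0371²+0.0113²) = 0.9566; sinθ₂ = 0.00617/√(0.00617²+0.0113²) = 0.4792.
B = (4π×10⁻⁷ × 5.41) / (4π × 0.0113) × (0.9566 + 0.4792) = 6.87×10⁻⁵ T.

B ≈ 68.7 μT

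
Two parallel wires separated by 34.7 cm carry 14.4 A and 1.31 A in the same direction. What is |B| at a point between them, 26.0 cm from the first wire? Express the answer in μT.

Each long wire gives B = μ₀I/(2πd). Distances are d₁ = 0.26 m and d₂ = 0.087 m.
B₁ = 1.11×10⁻⁵ T, B₂ = 3.01×10⁻⁶ T.
Between parallel currents the two contributions point in opposite directions, so they subtract. B = |B₁ − B₂| = |1.11×10⁻⁵ − 3.01×10⁻⁶| = 8.07×10⁻⁶ T.

B ≈ 8.07 μT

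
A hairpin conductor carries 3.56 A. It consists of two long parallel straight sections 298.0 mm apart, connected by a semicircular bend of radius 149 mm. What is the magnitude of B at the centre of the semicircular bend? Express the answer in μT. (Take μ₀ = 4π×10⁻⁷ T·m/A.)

The semicircular arc contributes B_arc = μ₀I·π/(4πR) = μ₀I/(4R) = 7.51×10⁻⁶ T.
Each semi-infinite lead is at perpendicular distance R = 0.149 m from the centre, with the perpendicular foot at its near end, so it contributes μ₀I/(4πR); both point the same way, together 4.78×10⁻⁶ T.
Arc and leads all point the same direction: B = 7.51×10⁻⁶ + 4.78×10⁻⁶ = 1.23×10⁻⁵ T.

B ≈ 12.3 μT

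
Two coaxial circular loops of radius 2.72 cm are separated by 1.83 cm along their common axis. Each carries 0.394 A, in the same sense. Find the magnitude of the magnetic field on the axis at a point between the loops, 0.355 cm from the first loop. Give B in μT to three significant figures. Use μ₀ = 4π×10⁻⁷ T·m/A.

B ≈ 15.1 μT

Each loop contributes B = μ₀IR²/[2(R²+z²)^(3/2)] on the axis, with z measured from that loop.
Loop 1 (z = 0.00355 m): B₁ = 8.87×10⁻⁶ T. Loop 2 (z = 0.01475 m): B₂ = 6.18×10⁻⁶ T.
The fields add: B = B₁ + B₂ = 1.51×10⁻⁵ T.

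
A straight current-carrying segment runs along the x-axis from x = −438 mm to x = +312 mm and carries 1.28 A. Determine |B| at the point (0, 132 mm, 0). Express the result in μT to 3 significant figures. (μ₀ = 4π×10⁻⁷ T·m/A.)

B ≈ 1.82 μT

For a finite straight segment, B = (μ₀I/4πd)(sinθ₁ + sinθ₂), where θ₁, θ₂ are the angles from the perpendicular to each end.
The perpendicular distance is d = 0.132 m; the end-offsets along the wire are a = 0.438 m and b = 0.312 m.
sinθ₁ = 0.438/√(0.438²+0.132²) = 0.9575; sinθ₂ = 0.312/√(0.312²+0.132²) = 0.9210.
B = (4π×10⁻⁷ × 1.28) / (4π × 0.132) × (0.9575 + 0.9210) = 1.82×10⁻⁶ T.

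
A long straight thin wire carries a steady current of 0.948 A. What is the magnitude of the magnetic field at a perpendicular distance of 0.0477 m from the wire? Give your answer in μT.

For an infinitely long straight wire, B = μ₀I/(2πd).
B = (4π×10⁻⁷ × 0.948) / (2π × 0.0477) = 3.97×10⁻⁶ T.

B ≈ 3.97 μT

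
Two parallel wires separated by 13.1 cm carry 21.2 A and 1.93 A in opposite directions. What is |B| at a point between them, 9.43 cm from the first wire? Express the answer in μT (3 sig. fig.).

B ≈ 55.5 μT

Each long wire gives B = μ₀I/(2πd). Distances are d₁ = 0.0943 m and d₂ = 0.0367 m.
B₁ = 4.50×10⁻⁵ T, B₂ = 1.05×10⁻⁵ T.
Between antiparallel currents both contributions point the same way, so they add. B = B₁ + B₂ = 4.50×10⁻⁵ + 1.05×10⁻⁵ = 5.55×10⁻⁵ T.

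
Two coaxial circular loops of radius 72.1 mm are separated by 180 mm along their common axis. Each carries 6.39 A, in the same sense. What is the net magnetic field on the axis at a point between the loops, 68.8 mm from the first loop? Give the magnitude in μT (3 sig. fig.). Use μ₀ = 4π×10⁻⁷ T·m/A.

Each loop contributes B = μ₀IR²/[2(R²+z²)^(3/2)] on the axis, with z measured from that loop.
Loop 1 (z = 0.0688 m): B₁ = 2.11×10⁻⁵ T. Loop 2 (z = 0.1112 m): B₂ = 8.97×10⁻⁶ T.
The fields add: B = B₁ + B₂ = 3.01×10⁻⁵ T.

B ≈ 30.1 μT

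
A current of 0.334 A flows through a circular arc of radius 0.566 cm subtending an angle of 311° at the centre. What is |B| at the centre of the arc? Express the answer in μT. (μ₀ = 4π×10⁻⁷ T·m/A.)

The Biot–Savart field of a circular arc at its centre is B = μ₀Iφ/(4πR), with φ = 5.428 rad.
B = (4π×10⁻⁷ × 0.334 × 5.428) / (4π × 0.00566) = 3.20×10⁻⁵ T.

B ≈ 32.0 μT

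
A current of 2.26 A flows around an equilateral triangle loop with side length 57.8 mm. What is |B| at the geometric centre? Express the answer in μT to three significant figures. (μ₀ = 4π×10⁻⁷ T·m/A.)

B ≈ 70.4 μT

Each side is a finite straight segment at perpendicular distance d = a/(2 tan(π/3)) = 0.01669 m from the centre, with end-angles ±π/3.
One side contributes B₁ = (μ₀I/4πd)·2 sin(π/3) = 2.35×10⁻⁵ T.
All 3 sides add in the same direction: B = 3 × 2.35×10⁻⁵ = 7.04×10⁻⁵ T.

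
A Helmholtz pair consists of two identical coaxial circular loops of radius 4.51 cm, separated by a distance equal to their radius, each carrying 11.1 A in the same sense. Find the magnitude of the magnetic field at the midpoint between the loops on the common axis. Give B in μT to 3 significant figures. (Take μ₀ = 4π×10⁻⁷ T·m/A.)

B ≈ 221 μT

Each loop contributes B = μ₀IR²/[2(R²+z²)^(3/2)] on the axis, with z measured from that loop.
Loop 1 (z = 0.02255 m): B₁ = 1.11×10⁻⁴ T. Loop 2 (z = 0.02255 m): B₂ = 1.11×10⁻⁴ T.
The fields add: B = B₁ + B₂ = 2.21×10⁻⁴ T.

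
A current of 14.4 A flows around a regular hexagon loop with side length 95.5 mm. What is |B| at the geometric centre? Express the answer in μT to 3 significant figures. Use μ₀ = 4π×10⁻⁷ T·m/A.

Each side is a finite straight segment at perpendicular distance d = a/(2 tan(π/6)) = 0.08271 m from the centre, with end-angles ±π/6.
One side contributes B₁ = (μ₀I/4πd)·2 sin(π/6) = 1.74×10⁻⁵ T.
All 6 sides add in the same direction: B = 6 × 1.74×10⁻⁵ = 1.04×10⁻⁴ T.

B ≈ 104 μT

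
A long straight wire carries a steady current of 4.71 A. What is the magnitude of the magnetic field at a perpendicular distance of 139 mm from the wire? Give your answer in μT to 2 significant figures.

B ≈ 6.8 μT

For an infinitely long straight wire, B = μ₀I/(2πd).
B = (4π×10⁻⁷ × 4.71) / (2π × 0.139) = 6.78×10⁻⁶ T.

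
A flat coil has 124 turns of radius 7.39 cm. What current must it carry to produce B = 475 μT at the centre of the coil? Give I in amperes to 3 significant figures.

For an N-turn coil, B = Nμ₀I/(2R) with R = 0.0739 m, so I = 2RB/(Nμ₀) = 2 × 0.0739 × 4.75×10⁻⁴ / (124 × 4π×10⁻⁷) = 0.451 A.

I ≈ 0.451 A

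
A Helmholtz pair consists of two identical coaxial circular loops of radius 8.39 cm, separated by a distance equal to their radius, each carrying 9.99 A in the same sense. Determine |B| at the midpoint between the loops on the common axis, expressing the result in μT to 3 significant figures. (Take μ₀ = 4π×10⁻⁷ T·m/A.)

Each loop contributes B = μ₀IR²/[2(R²+z²)^(3/2)] on the axis, with z measured from that loop.
Loop 1 (z = 0.04195 m): B₁ = 5.35×10⁻⁵ T. Loop 2 (z = 0.04195 m): B₂ = 5.35×10⁻⁵ T.
The fields add: B = B₁ + B₂ = 1.07×10⁻⁴ T.

B ≈ 107 μT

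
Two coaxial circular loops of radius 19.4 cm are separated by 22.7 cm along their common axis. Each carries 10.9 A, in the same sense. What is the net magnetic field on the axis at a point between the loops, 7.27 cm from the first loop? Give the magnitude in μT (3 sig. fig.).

Each loop contributes B = μ₀IR²/[2(R²+z²)^(3/2)] on the axis, with z measured from that loop.
Loop 1 (z = 0.0727 m): B₁ = 2.90×10⁻⁵ T. Loop 2 (z = 0.1543 m): B₂ = 1.69×10⁻⁵ T.
The fields add: B = B₁ + B₂ = 4.59×10⁻⁵ T.

B ≈ 45.9 μT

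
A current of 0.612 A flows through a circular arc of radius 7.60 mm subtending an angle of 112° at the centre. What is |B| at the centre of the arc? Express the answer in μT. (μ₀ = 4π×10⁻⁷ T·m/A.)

B ≈ 15.7 μT

The Biot–Savart field of a circular arc at its centre is B = μ₀Iφ/(4πR), with φ = 1.955 rad.
B = (4π×10⁻⁷ × 0.612 × 1.955) / (4π × 0.0076) = 1.57×10⁻⁵ T.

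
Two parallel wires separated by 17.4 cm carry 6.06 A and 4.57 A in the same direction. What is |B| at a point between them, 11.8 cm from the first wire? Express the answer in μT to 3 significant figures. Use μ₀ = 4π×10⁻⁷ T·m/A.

Each long wire gives B = μ₀I/(2πd). Distances are d₁ = 0.118 m and d₂ = 0.056 m.
B₁ = 1.03×10⁻⁵ T, B₂ = 1.63×10⁻⁵ T.
Between parallel currents the two contributions point in opposite directions, so they subtract. B = |B₁ − B₂| = |1.03×10⁻⁵ − 1.63×10⁻⁵| = 6.05×10⁻⁶ T.

B ≈ 6.05 μT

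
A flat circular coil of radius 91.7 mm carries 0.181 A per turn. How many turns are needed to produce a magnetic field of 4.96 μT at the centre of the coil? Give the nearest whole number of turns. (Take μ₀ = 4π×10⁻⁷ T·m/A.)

For an N-turn coil, B = Nμ₀I/(2R). A single turn gives B₁ = 1.24×10⁻⁶ T with R = 0.0917 m.
N = B/B₁ = 4.96×10⁻⁶ / 1.24×10⁻⁶ = 4.00.

N = 4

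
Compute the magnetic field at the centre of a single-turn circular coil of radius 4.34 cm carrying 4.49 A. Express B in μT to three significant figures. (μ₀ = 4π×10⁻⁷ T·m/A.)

B ≈ 65.0 μT

At the centre of a circular loop the Biot–Savart law gives B = μ₀I/(2R).
B = (4π×10⁻⁷ × 4.49) / (2 × 0.0434) = 6.50×10⁻⁵ T.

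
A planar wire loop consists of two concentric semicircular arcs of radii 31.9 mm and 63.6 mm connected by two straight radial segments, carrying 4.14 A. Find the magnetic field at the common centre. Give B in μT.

The radial connectors point toward the centre, so dl × r̂ = 0 and they contribute nothing.
Each semicircle gives μ₀I/(4R): inner arc 4.08×10⁻⁵ T, outer arc 2.04×10⁻⁵ T.
The two arcs carry current in opposite angular senses, so their fields oppose: B = |4.08×10⁻⁵ − 2.04×10⁻⁵| = 2.03×10⁻⁵ T.

B ≈ 20.3 μT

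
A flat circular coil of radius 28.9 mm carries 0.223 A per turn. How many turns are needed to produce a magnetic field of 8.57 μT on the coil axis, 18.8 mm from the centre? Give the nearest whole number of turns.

N = 3

For an N-turn coil, B = Nμ₀IR²/[2(R²+z²)^(3/2)]. A single turn gives B₁ = 2.86×10⁻⁶ T with R = 0.0289 m, z = 0.0188 m.
N = B/B₁ = 8.57×10⁻⁶ / 2.86×10⁻⁶ = 3.00.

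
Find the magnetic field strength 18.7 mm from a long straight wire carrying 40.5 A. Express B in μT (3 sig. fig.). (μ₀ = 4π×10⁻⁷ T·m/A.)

B ≈ 433 μT

For an infinitely long straight wire, B = μ₀I/(2πd).
B = (4π×10⁻⁷ × 40.5) / (2π × 0.0187) = 4.33×10⁻⁴ T.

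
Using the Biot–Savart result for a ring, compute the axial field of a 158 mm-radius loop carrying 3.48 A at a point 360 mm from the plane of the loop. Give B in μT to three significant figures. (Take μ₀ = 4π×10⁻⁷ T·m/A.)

B ≈ 0.898 μT

On the axis of a circular loop, B = μ₀IR² / [2(R²+z²)^(3/2)].
R² + z² = (0.158)² + (0.36)² = 0.1546 m², and (R²+z²)^(3/2) = 6.08×10⁻² m³.
B = (4π×10⁻⁷ × 3.48 × 0.02496) / (2 × 6.08×10⁻²) = 8.98×10⁻⁷ T.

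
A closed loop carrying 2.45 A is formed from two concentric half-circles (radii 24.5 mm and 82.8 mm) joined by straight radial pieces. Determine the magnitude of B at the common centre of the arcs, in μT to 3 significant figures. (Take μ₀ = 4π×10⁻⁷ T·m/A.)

B ≈ 22.1 μT

The radial connectors point toward the centre, so dl × r̂ = 0 and they contribute nothing.
Each semicircle gives μ₀I/(4R): inner arc 3.14×10⁻⁵ T, outer arc 9.30×10⁻⁶ T.
The two arcs carry current in opposite angular senses, so their fields oppose: B = |3.14×10⁻⁵ − 9.30×10⁻⁶| = 2.21×10⁻⁵ T.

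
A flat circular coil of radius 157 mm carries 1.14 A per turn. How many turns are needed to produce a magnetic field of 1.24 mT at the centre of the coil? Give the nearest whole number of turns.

N = 272

For an N-turn coil, B = Nμ₀I/(2R). A single turn gives B₁ = 4.56×10⁻⁶ T with R = 0.157 m.
N = B/B₁ = 1.24×10⁻³ / 4.56×10⁻⁶ = 271.79.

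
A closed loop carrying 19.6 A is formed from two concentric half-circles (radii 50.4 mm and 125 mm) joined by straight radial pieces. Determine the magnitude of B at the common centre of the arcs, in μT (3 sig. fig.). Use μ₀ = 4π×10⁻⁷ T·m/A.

The radial connectors point toward the centre, so dl × r̂ = 0 and they contribute nothing.
Each semicircle gives μ₀I/(4R): inner arc 1.22×10⁻⁴ T, outer arc 4.93×10⁻⁵ T.
The two arcs carry current in opposite angular senses, so their fields oppose: B = |1.22×10⁻⁴ − 4.93×10⁻⁵| = 7.29×10⁻⁵ T.

B ≈ 72.9 μT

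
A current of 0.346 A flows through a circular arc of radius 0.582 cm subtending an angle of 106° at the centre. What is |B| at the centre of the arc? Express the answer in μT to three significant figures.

B ≈ 11.0 μT

The Biot–Savart field of a circular arc at its centre is B = μ₀Iφ/(4πR), with φ = 1.85 rad.
B = (4π×10⁻⁷ × 0.346 × 1.85) / (4π × 0.00582) = 1.10×10⁻⁵ T.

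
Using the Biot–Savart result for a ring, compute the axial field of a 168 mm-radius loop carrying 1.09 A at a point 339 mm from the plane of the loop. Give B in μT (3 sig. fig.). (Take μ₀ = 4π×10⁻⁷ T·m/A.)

B ≈ 0.357 μT

On the axis of a circular loop, B = μ₀IR² / [2(R²+z²)^(3/2)].
R² + z² = (0.168)² + (0.339)² = 0.1431 m², and (R²+z²)^(3/2) = 5.42×10⁻² m³.
B = (4π×10⁻⁷ × 1.09 × 0.02822) / (2 × 5.42×10⁻²) = 3.57×10⁻⁷ T.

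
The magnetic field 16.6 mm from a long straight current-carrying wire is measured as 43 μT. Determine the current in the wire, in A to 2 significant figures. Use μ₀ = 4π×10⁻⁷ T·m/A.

I ≈ 3.6 A

For a long straight wire B = μ₀I/(2πd), so I = 2πdB/μ₀.
I = 2π × 0.0166 × 4.30×10⁻⁵ / (4π×10⁻⁷) = 3.57 A.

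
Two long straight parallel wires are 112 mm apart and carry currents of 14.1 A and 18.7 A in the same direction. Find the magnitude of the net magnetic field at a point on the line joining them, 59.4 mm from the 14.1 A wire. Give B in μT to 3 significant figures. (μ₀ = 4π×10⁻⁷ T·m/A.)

Each long wire gives B = μ₀I/(2πd). Distances are d₁ = 0.0594 m and d₂ = 0.0526 m.
B₁ = 4.75×10⁻⁵ T, B₂ = 7.11×10⁻⁵ T.
Between parallel currents the two contributions point in opposite directions, so they subtract. B = |B₁ − B₂| = |4.75×10⁻⁵ − 7.11×10⁻⁵| = 2.36×10⁻⁵ T.

B ≈ 23.6 μT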